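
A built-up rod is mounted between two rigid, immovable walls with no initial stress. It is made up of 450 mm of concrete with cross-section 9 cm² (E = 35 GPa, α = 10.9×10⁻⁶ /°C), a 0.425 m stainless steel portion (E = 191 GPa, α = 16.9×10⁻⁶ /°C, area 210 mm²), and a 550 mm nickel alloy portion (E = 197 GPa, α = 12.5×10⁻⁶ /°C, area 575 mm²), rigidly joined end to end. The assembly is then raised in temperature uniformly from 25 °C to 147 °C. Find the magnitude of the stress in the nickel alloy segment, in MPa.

With the walls removed the bar would change length by δ_free = Σ αᵢΔT Lᵢ = 10.9×10⁻⁶×122×450 + 16.9×10⁻⁶×122×425 + 12.5×10⁻⁶×122×550 = 2.313 mm.
Since the ends are fixed, an axial force P builds up, equal in every segment, with P · Σ Lᵢ/(AᵢEᵢ) = δ_free.
The series flexibility is Σ Lᵢ/(AᵢEᵢ) = 450/(900×35×10³) + 425/(210×191×10³) + 550/(575×197×10³) = 2.974×10⁻⁵ mm/N.
Hence P = δ_free / Σ(L/AE) = 2.313/2.974×10⁻⁵ = 77.8 kN (compressive).
σ_{nickel alloy} = P / A = 77800 / 575 = 135.3 MPa.

σ ≈ 135 MPa (compressive)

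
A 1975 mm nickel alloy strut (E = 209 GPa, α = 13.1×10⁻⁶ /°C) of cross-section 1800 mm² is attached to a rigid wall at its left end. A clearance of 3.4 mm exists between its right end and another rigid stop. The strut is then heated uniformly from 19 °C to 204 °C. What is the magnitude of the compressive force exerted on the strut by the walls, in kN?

P ≈ 264 kN

Free thermal elongation = αΔT L = 13.1×10⁻⁶ × 185 × 1975 = 4.786 mm.
After closing the 3.4 mm clearance, 4.786 − 3.4 = 1.386 mm of expansion remains to be suppressed by the wall.
So σ = E(δ_free − g)/L = 209×10³ × 1.386/1975 = 146.7 MPa.
Force on the wall = σA = 146.7 × 1800 mm² = 264.1 kN.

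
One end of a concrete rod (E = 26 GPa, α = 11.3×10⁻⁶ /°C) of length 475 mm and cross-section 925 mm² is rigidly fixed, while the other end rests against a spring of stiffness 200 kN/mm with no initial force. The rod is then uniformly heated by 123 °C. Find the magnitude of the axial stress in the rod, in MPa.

σ ≈ 28.8 MPa (compressive)

Free thermal expansion: δ_free = αΔT L = 11.3×10⁻⁶ × 123 × 475 = 0.6602 mm.
Let P be the compressive force at the spring. The rod shortens elastically by PL/(AE) and the spring compresses by P/k; together these equal δ_free.
So P = δ_free / [L/(AE) + 1/k] = 0.6602 / [ 475/(925×26×10³) + 1/(200×10³) ].
P = 0.6602 / 2.475×10⁻⁵ = 26670 N.
σ = P/A = 26670/925 = 28.84 MPa.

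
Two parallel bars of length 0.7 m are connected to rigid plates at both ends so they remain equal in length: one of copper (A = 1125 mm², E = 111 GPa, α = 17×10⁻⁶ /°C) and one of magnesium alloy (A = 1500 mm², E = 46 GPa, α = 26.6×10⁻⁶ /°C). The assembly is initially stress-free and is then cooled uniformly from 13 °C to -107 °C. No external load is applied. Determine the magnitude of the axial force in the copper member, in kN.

P ≈ 51.2 kN (compressive in the copper)

The magnesium alloy has the larger α, so on cooling it would change length more than the copper if both were free. The rigid plates force a common final length, so the magnesium alloy is put into tension and the copper into compression, with equal and opposite forces P (no external load).
Compatibility of the two members (thermal + elastic change equal): (α₁ − α₂)ΔT = P·[1/(A₁E₁) + 1/(A₂E₂)].
|α₁ − α₂|·ΔT = 9.6×10⁻⁶ × 120 = 0.001152.
1/(A₁E₁) + 1/(A₂E₂) = 1/(1125×111×10³) + 1/(1500×46×10³) = 2.25×10⁻⁸ N⁻¹.
So P = 0.001152 / 2.25×10⁻⁸ = 51.2 kN.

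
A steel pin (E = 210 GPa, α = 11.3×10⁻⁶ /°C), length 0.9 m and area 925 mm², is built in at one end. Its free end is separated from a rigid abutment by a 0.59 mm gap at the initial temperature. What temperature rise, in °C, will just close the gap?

The gap closes when αΔT L = 0.59 mm, since the pin is still unstressed at that instant.
So ΔT = g/(αL) = 0.59/(11.3×10⁻⁶ × 900) = 58.01 °C.

ΔT ≈ 58 °C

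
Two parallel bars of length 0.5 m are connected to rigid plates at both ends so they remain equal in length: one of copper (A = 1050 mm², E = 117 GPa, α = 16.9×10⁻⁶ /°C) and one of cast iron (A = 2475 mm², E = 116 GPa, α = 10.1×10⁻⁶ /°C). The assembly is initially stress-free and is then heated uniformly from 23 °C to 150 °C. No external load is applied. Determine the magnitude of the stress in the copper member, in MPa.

σ ≈ 70.8 MPa (compressive)

Both members must finish at the same length. With the larger α, the copper tends to over-expand; the plates restrain it, putting the copper in compression and the cast iron in tension. With no external load the two internal forces are equal and opposite, magnitude P.
Equating the net (thermal + elastic) strains gives |α₁ − α₂|·ΔT = P·[1/(A₁E₁) + 1/(A₂E₂)].
|α₁ − α₂|·ΔT = 6.8×10⁻⁶ × 127 = 0.0008636.
1/(A₁E₁) + 1/(A₂E₂) = 1/(1050×117×10³) + 1/(2475×116×10³) = 1.162×10⁻⁸ N⁻¹.
P = 0.0008636 / 1.162×10⁻⁸ = 74300 N = 74.3 kN.
σ_{copper} = P/A₁ = 74300/1050 = 70.76 MPa, compressive.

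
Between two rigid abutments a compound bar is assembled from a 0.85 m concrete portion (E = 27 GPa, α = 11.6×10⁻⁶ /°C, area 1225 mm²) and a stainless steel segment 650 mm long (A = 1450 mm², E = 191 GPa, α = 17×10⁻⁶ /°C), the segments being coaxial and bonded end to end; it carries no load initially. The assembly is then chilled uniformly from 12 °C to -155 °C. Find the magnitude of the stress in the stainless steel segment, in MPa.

σ ≈ 85.9 MPa (tensile)

Free thermal contraction of the whole bar: Σ αᵢΔT Lᵢ = 11.6×10⁻⁶×167×850 + 17×10⁻⁶×167×650 = 3.492 mm.
Since the ends are fixed, an axial force P builds up, equal in every segment, with P · Σ Lᵢ/(AᵢEᵢ) = δ_free.
The series flexibility is Σ Lᵢ/(AᵢEᵢ) = 850/(1225×27×10³) + 650/(1450×191×10³) = 2.805×10⁻⁵ mm/N.
Hence P = δ_free / Σ(L/AE) = 3.492/2.805×10⁻⁵ = 124.5 kN (tensile).
σ_{stainless steel} = P / A = 124500 / 1450 = 85.87 MPa.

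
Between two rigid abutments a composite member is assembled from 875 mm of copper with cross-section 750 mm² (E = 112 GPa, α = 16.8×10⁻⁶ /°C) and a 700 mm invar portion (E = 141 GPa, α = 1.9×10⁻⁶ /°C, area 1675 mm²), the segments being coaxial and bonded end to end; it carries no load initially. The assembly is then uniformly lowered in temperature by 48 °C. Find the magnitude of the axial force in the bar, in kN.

Free thermal contraction of the whole bar: Σ αᵢΔT Lᵢ = 16.8×10⁻⁶×48×875 + 1.9×10⁻⁶×48×700 = 0.7694 mm.
The rigid supports impose zero overall length change; the single axial force P common to all segments must satisfy P Σ Lᵢ/(AᵢEᵢ) = δ_free.
The series flexibility is Σ Lᵢ/(AᵢEᵢ) = 875/(750×112×10³) + 700/(1675×141×10³) = 1.338×10⁻⁵ mm/N.
So P = 0.7694 / 1.338×10⁻⁵ = 57.5 kN, tensile.

P ≈ 57.5 kN (tensile)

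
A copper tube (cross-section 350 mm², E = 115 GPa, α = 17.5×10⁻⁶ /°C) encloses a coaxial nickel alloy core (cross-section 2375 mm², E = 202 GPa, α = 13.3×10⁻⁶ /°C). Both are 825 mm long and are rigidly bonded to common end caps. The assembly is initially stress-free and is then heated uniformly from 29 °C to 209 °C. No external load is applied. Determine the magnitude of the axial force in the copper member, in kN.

Both members must finish at the same length. With the larger α, the copper tends to over-expand; the plates restrain it, putting the copper in compression and the nickel alloy in tension. With no external load the two internal forces are equal and opposite, magnitude P.
Equating the net (thermal + elastic) strains gives |α₁ − α₂|·ΔT = P·[1/(A₁E₁) + 1/(A₂E₂)].
|α₁ − α₂|·ΔT = 4.2×10⁻⁶ × 180 = 0.000756.
1/(A₁E₁) + 1/(A₂E₂) = 1/(350×115×10³) + 1/(2375×202×10³) = 2.693×10⁻⁸ N⁻¹.
P = 0.000756 / 2.693×10⁻⁸ = 28070 N = 28.07 kN.

P ≈ 28.1 kN (compressive in the copper)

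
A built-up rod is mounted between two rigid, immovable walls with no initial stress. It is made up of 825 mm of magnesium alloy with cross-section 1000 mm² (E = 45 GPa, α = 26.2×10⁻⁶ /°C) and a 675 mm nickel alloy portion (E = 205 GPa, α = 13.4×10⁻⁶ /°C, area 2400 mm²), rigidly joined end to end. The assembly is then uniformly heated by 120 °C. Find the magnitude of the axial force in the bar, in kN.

Free thermal expansion of the whole bar: Σ αᵢΔT Lᵢ = 26.2×10⁻⁶×120×825 + 13.4×10⁻⁶×120×675 = 3.679 mm.
The walls prevent any net length change, so an axial force P (same in every segment) develops. Compatibility: P · Σ Lᵢ/(AᵢEᵢ) = δ_free.
Σ Lᵢ/(AᵢEᵢ) = 825/(1000×45×10³) + 675/(2400×205×10³) = 1.971×10⁻⁵ mm/N.
So P = 3.679 / 1.971×10⁻⁵ = 186.7 kN, compressive.

P ≈ 187 kN (compressive)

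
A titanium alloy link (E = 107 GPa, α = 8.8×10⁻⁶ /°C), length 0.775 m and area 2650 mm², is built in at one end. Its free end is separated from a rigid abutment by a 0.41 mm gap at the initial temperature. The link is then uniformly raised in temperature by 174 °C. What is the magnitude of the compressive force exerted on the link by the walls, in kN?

P ≈ 284 kN

If the wall were absent the link would grow by αΔT L = 8.8×10⁻⁶ × 174 × 775 = 1.187 mm.
After closing the 0.41 mm clearance, 1.187 − 0.41 = 0.7767 mm of expansion remains to be suppressed by the wall.
That suppressed elongation corresponds to σ = E·Δ/L = 107×10³ × 0.7767/775 = 107.2 MPa.
P = σA = 107.2 × 2650 = 284.2 kN.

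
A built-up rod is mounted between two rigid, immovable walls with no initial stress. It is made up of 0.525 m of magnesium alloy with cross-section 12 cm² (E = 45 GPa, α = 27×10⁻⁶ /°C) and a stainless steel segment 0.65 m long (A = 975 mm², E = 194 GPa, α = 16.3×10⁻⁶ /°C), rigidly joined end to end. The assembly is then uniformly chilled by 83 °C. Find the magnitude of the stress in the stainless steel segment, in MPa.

σ ≈ 160 MPa (tensile)

With the walls removed the bar would change length by δ_free = Σ αᵢΔT Lᵢ = 27×10⁻⁶×83×525 + 16.3×10⁻⁶×83×650 = 2.056 mm.
The walls prevent any net length change, so an axial force P (same in every segment) develops. Compatibility: P · Σ Lᵢ/(AᵢEᵢ) = δ_free.
The series flexibility is Σ Lᵢ/(AᵢEᵢ) = 525/(1200×45×10³) + 650/(975×194×10³) = 1.316×10⁻⁵ mm/N.
P = 2.056 / 1.316×10⁻⁵ = 156200 N = 156.2 kN, tensile.
σ_{stainless steel} = P / A = 156200 / 975 = 160.2 MPa.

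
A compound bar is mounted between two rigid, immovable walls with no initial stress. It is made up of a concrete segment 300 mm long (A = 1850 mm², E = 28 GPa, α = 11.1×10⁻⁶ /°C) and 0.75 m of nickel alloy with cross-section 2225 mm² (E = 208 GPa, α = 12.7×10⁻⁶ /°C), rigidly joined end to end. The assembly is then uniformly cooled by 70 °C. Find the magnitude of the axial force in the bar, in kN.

P ≈ 121 kN (tensile)

Free thermal contraction of the whole bar: Σ αᵢΔT Lᵢ = 11.1×10⁻⁶×70×300 + 12.7×10⁻⁶×70×750 = 0.8998 mm.
The rigid supports impose zero overall length change; the single axial force P common to all segments must satisfy P Σ Lᵢ/(AᵢEᵢ) = δ_free.
The series flexibility is Σ Lᵢ/(AᵢEᵢ) = 300/(1850×28×10³) + 750/(2225×208×10³) = 7.412×10⁻⁶ mm/N.
P = 0.8998 / 7.412×10⁻⁶ = 121400 N = 121.4 kN, tensile.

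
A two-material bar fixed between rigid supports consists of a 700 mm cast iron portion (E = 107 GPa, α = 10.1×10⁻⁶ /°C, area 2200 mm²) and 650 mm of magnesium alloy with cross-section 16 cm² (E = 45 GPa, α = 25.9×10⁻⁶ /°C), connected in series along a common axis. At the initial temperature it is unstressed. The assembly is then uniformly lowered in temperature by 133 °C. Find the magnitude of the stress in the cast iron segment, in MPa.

If the supports were absent, the total length change would be Σ αᵢΔT Lᵢ = 10.1×10⁻⁶×133×700 + 25.9×10⁻⁶×133×650 = 3.179 mm.
The walls prevent any net length change, so an axial force P (same in every segment) develops. Compatibility: P · Σ Lᵢ/(AᵢEᵢ) = δ_free.
Σ Lᵢ/(AᵢEᵢ) = 700/(2200×107×10³) + 650/(1600×45×10³) = 1.2×10⁻⁵ mm/N.
So P = 3.179 / 1.2×10⁻⁵ = 264.9 kN, tensile.
σ_{cast iron} = P / A = 264900 / 2200 = 120.4 MPa.

σ ≈ 120 MPa (tensile)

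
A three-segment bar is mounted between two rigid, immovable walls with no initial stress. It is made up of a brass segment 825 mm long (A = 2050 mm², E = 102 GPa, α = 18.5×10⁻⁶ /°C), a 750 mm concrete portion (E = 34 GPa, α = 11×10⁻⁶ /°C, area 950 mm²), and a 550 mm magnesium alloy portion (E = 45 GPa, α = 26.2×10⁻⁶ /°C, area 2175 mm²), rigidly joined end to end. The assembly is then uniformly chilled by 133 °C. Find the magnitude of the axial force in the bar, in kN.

P ≈ 154 kN (tensile)

Free thermal contraction of the whole bar: Σ αᵢΔT Lᵢ = 18.5×10⁻⁶×133×825 + 11×10⁻⁶×133×750 + 26.2×10⁻⁶×133×550 = 5.044 mm.
The rigid supports impose zero overall length change; the single axial force P common to all segments must satisfy P Σ Lᵢ/(AᵢEᵢ) = δ_free.
Σ Lᵢ/(AᵢEᵢ) = 825/(2050×102×10³) + 750/(950×34×10³) + 550/(2175×45×10³) = 3.278×10⁻⁵ mm/N.
Hence P = δ_free / Σ(L/AE) = 5.044/3.278×10⁻⁵ = 153.8 kN (tensile).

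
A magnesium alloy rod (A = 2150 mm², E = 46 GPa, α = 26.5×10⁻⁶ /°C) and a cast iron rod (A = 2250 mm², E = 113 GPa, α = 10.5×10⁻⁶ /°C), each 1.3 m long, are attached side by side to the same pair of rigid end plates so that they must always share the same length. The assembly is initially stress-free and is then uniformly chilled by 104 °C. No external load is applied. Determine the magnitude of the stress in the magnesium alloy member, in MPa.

Equilibrium of a rigid end plate with no external load gives equal and opposite internal forces ±P in the two members. Since α_{magnesium alloy} > α_{cast iron}, cooling drives the magnesium alloy into tension and the cast iron into compression.
Setting the final lengths equal and cancelling L: (α₁ − α₂)ΔT = P/(A₁E₁) + P/(A₂E₂).
|α₁ − α₂|·ΔT = 16×10⁻⁶ × 104 = 0.001664.
1/(A₁E₁) + 1/(A₂E₂) = 1/(2150×46×10³) + 1/(2250×113×10³) = 1.404×10⁻⁸ N⁻¹.
P = 0.001664 / 1.404×10⁻⁸ = 118500 N = 118.5 kN.
σ_{magnesium alloy} = P/A₁ = 118500/2150 = 55.11 MPa, tensile.

σ ≈ 55.1 MPa (tensile)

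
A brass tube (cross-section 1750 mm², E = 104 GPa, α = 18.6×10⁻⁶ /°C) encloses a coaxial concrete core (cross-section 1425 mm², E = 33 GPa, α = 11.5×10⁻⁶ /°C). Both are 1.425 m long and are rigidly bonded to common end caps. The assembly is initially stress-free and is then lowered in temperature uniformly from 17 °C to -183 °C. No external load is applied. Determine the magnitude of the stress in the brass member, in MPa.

σ ≈ 30.3 MPa (tensile)

The brass has the larger α, so on cooling it would change length more than the concrete if both were free. The rigid plates force a common final length, so the brass is put into tension and the concrete into compression, with equal and opposite forces P (no external load).
Setting the final lengths equal and cancelling L: (α₁ − α₂)ΔT = P/(A₁E₁) + P/(A₂E₂).
|α₁ − α₂|·ΔT = 7.1×10⁻⁶ × 200 = 0.00142.
1/(A₁E₁) + 1/(A₂E₂) = 1/(1750×104×10³) + 1/(1425×33×10³) = 2.676×10⁻⁸ N⁻¹.
P = 0.00142 / 2.676×10⁻⁸ = 53060 N = 53.06 kN.
σ_{brass} = P/A₁ = 53060/1750 = 30.32 MPa, tensile.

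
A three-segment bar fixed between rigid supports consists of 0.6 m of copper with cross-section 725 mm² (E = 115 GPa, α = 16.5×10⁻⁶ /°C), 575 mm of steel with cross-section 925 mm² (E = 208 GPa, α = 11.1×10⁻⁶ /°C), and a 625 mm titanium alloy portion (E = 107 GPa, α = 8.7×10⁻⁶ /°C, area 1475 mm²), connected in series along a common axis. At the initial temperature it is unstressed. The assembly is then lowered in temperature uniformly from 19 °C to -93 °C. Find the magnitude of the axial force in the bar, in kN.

Free thermal contraction of the whole bar: Σ αᵢΔT Lᵢ = 16.5×10⁻⁶×112×600 + 11.1×10⁻⁶×112×575 + 8.7×10⁻⁶×112×625 = 2.433 mm.
The rigid supports impose zero overall length change; the single axial force P common to all segments must satisfy P Σ Lᵢ/(AᵢEᵢ) = δ_free.
The series flexibility is Σ Lᵢ/(AᵢEᵢ) = 600/(725×115×10³) + 575/(925×208×10³) + 625/(1475×107×10³) = 1.415×10⁻⁵ mm/N.
So P = 2.433 / 1.415×10⁻⁵ = 172 kN, tensile.

P ≈ 172 kN (tensile)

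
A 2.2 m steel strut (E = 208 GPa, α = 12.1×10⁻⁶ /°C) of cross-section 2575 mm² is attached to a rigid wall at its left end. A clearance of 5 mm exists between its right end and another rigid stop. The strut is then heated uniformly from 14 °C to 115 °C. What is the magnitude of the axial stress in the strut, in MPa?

Unrestrained expansion: δ_free = αΔT L = 12.1×10⁻⁶ × 101 × 2200 = 2.689 mm.
Since δ_free = 2.69 mm is less than the 5 mm gap, the strut never touches the wall. No axial force develops.

σ ≈ 0 MPa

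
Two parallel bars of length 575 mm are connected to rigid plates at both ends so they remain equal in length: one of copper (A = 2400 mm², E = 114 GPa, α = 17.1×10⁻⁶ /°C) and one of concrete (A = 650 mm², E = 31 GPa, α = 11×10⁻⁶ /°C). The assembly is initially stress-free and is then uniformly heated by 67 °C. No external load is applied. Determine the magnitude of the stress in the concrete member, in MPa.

Both members must finish at the same length. With the larger α, the copper tends to over-expand; the plates restrain it, putting the copper in compression and the concrete in tension. With no external load the two internal forces are equal and opposite, magnitude P.
Setting the final lengths equal and cancelling L: (α₁ − α₂)ΔT = P/(A₁E₁) + P/(A₂E₂).
|α₁ − α₂|·ΔT = 6.1×10⁻⁶ × 67 = 0.0004087.
1/(A₁E₁) + 1/(A₂E₂) = 1/(2400×114×10³) + 1/(650×31×10³) = 5.328×10⁻⁸ N⁻¹.
So P = 0.0004087 / 5.328×10⁻⁸ = 7.67 kN.
σ_{concrete} = P/A₂ = 7670/650 = 11.8 MPa, tensile.

σ ≈ 11.8 MPa (tensile)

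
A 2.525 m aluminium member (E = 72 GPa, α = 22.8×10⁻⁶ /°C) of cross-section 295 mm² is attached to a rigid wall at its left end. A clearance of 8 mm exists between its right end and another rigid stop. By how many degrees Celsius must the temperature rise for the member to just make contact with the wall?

ΔT ≈ 139 °C

Contact occurs when the free expansion equals the gap: αΔT L = 8 mm.
ΔT = 8 / (22.8×10⁻⁶ × 2525) = 139 °C.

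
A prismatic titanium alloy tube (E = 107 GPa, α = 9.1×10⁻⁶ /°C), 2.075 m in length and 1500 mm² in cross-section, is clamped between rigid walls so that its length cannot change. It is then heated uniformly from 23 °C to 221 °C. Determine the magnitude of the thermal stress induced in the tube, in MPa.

With length fixed, the mechanical strain must cancel the thermal strain αΔT = 9.1×10⁻⁶ × 198 = 1801.8×10⁻⁶.
Hence σ = E·αΔT = 107×10³ × 1801.8×10⁻⁶ = 192.8 MPa, compressive.

σ ≈ 193 MPa (compressive)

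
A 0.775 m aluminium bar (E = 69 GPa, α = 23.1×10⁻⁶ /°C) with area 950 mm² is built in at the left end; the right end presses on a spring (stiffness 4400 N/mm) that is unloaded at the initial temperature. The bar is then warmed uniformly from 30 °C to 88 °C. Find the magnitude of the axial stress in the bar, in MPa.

σ ≈ 4.57 MPa (compressive)

If the spring were absent the bar would lengthen by αΔT L = 23.1×10⁻⁶ × 58 × 775 = 1.038 mm.
With a force P in the spring, the elastic change of the bar is PL/(AE) and that of the spring is P/k; compatibility requires their sum to equal δ_free.
P [ L/(AE) + 1/k ] = δ_free → P [ 775/(950×69×10³) + 1/(4400) ] = 1.038.
P = 1.038 / 0.0002391 = 4343 N.
σ = P/A = 4343/950 = 4.571 MPa.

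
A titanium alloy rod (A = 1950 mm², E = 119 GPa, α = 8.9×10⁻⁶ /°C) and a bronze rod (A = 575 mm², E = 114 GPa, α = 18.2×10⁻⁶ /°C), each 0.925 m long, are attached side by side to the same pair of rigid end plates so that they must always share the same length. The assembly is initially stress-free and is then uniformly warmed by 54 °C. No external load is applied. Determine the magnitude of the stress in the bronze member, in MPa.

Equilibrium of a rigid end plate with no external load gives equal and opposite internal forces ±P in the two members. Since α_{bronze} > α_{titanium alloy}, heating drives the bronze into compression and the titanium alloy into tension.
Setting the final lengths equal and cancelling L: (α₁ − α₂)ΔT = P/(A₁E₁) + P/(A₂E₂).
|α₁ − α₂|·ΔT = 9.3×10⁻⁶ × 54 = 0.0005022.
1/(A₁E₁) + 1/(A₂E₂) = 1/(1950×119×10³) + 1/(575×114×10³) = 1.956×10⁻⁸ N⁻¹.
P = 0.0005022 / 1.956×10⁻⁸ = 25670 N = 25.67 kN.
σ_{bronze} = P/A₂ = 25670/575 = 44.64 MPa, compressive.

σ ≈ 44.6 MPa (compressive)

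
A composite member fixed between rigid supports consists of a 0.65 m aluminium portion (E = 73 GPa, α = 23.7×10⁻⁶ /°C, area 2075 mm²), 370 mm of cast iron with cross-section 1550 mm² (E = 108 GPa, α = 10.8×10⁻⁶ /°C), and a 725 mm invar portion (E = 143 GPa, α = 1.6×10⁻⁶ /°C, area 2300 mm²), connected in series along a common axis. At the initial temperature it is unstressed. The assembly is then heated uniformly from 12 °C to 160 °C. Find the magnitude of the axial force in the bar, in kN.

P ≈ 350 kN (compressive)

Free thermal expansion of the whole bar: Σ αᵢΔT Lᵢ = 23.7×10⁻⁶×148×650 + 10.8×10⁻⁶×148×370 + 1.6×10⁻⁶×148×725 = 3.043 mm.
Since the ends are fixed, an axial force P builds up, equal in every segment, with P · Σ Lᵢ/(AᵢEᵢ) = δ_free.
Σ Lᵢ/(AᵢEᵢ) = 650/(2075×73×10³) + 370/(1550×108×10³) + 725/(2300×143×10³) = 8.706×10⁻⁶ mm/N.
Hence P = δ_free / Σ(L/AE) = 3.043/8.706×10⁻⁶ = 349.5 kN (compressive).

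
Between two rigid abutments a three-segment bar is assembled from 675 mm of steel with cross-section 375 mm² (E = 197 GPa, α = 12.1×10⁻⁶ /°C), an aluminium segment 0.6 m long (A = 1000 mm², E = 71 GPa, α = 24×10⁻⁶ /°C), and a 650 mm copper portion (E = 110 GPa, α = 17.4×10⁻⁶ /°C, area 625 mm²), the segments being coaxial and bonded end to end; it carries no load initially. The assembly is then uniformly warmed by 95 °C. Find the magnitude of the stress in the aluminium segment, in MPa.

Free thermal expansion of the whole bar: Σ αᵢΔT Lᵢ = 12.1×10⁻⁶×95×675 + 24×10⁻⁶×95×600 + 17.4×10⁻⁶×95×650 = 3.218 mm.
The rigid supports impose zero overall length change; the single axial force P common to all segments must satisfy P Σ Lᵢ/(AᵢEᵢ) = δ_free.
The series flexibility is Σ Lᵢ/(AᵢEᵢ) = 675/(375×197×10³) + 600/(1000×71×10³) + 650/(625×110×10³) = 2.704×10⁻⁵ mm/N.
So P = 3.218 / 2.704×10⁻⁵ = 119 kN, compressive.
σ_{aluminium} = P / A = 119000 / 1000 = 119 MPa.

σ ≈ 119 MPa (compressive)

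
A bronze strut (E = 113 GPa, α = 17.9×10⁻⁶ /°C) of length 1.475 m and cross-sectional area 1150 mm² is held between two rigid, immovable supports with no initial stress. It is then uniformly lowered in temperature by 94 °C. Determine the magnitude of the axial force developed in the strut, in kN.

Full restraint means ε = 0, so the stress is σ = EαΔT = 113×10³ × 17.9×10⁻⁶ × 94 = 190.1 MPa.
Axial force P = σA = 190.1 × 1150 = 218700 N = 218.7 kN, tensile.

P ≈ 219 kN (tensile)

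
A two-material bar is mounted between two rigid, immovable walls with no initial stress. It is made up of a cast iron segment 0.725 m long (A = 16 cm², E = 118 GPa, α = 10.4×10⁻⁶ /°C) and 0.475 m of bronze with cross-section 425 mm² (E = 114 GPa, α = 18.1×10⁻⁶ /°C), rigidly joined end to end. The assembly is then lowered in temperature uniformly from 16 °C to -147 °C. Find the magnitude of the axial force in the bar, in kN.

If the supports were absent, the total length change would be Σ αᵢΔT Lᵢ = 10.4×10⁻⁶×163×725 + 18.1×10⁻⁶×163×475 = 2.63 mm.
Since the ends are fixed, an axial force P builds up, equal in every segment, with P · Σ Lᵢ/(AᵢEᵢ) = δ_free.
The series flexibility is Σ Lᵢ/(AᵢEᵢ) = 725/(1600×118×10³) + 475/(425×114×10³) = 1.364×10⁻⁵ mm/N.
P = 2.63 / 1.364×10⁻⁵ = 192800 N = 192.8 kN, tensile.

P ≈ 193 kN (tensile)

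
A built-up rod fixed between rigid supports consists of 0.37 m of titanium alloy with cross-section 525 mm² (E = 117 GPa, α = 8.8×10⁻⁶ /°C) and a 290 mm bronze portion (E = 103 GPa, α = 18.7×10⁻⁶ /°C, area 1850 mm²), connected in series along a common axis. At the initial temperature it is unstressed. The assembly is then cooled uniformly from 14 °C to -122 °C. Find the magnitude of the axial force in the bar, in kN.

P ≈ 156 kN (tensile)

Free thermal contraction of the whole bar: Σ αᵢΔT Lᵢ = 8.8×10⁻⁶×136×370 + 18.7×10⁻⁶×136×290 = 1.18 mm.
Since the ends are fixed, an axial force P builds up, equal in every segment, with P · Σ Lᵢ/(AᵢEᵢ) = δ_free.
The series flexibility is Σ Lᵢ/(AᵢEᵢ) = 370/(525×117×10³) + 290/(1850×103×10³) = 7.546×10⁻⁶ mm/N.
So P = 1.18 / 7.546×10⁻⁶ = 156.4 kN, tensile.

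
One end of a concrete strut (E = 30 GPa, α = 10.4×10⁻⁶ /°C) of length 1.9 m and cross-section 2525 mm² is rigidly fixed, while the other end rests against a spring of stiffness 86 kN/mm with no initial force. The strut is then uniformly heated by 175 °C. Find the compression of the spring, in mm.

Free thermal expansion: δ_free = αΔT L = 10.4×10⁻⁶ × 175 × 1900 = 3.458 mm.
Let P be the compressive force at the spring. The strut shortens elastically by PL/(AE) and the spring compresses by P/k; together these equal δ_free.
P [ L/(AE) + 1/k ] = δ_free → P [ 1900/(2525×30×10³) + 1/(86×10³) ] = 3.458.
P = 3.458 / 3.671×10⁻⁵ = 94200 N.
Spring compression = P/k = 94200/(86×10³) = 1.095 mm.

δ ≈ 1.1 mm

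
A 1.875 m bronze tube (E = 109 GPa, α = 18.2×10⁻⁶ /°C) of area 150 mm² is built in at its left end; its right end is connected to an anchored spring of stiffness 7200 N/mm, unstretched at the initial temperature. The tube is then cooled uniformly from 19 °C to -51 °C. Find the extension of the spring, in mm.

The unrestrained thermal change is αΔT L = 18.2×10⁻⁶ × 70 × 1875 = 2.389 mm.
With a force P in the spring, the elastic change of the tube is PL/(AE) and that of the spring is P/k; compatibility requires their sum to equal δ_free.
So P = δ_free / [L/(AE) + 1/k] = 2.389 / [ 1875/(150×109×10³) + 1/(7200) ].
P = 2.389 / 0.0002536 = 9421 N.
Spring extension = P/k = 9421/(7200) = 1.308 mm.

δ ≈ 1.31 mm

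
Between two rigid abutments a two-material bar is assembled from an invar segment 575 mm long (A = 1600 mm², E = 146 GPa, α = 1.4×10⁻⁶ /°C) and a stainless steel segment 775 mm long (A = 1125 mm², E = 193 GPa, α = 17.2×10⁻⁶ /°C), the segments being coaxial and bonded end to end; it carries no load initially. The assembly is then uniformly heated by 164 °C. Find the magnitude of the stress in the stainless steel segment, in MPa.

If the supports were absent, the total length change would be Σ αᵢΔT Lᵢ = 1.4×10⁻⁶×164×575 + 17.2×10⁻⁶×164×775 = 2.318 mm.
The rigid supports impose zero overall length change; the single axial force P common to all segments must satisfy P Σ Lᵢ/(AᵢEᵢ) = δ_free.
The series flexibility is Σ Lᵢ/(AᵢEᵢ) = 575/(1600×146×10³) + 775/(1125×193×10³) = 6.031×10⁻⁶ mm/N.
So P = 2.318 / 6.031×10⁻⁶ = 384.4 kN, compressive.
σ_{stainless steel} = P / A = 384400 / 1125 = 341.7 MPa.

σ ≈ 342 MPa (compressive)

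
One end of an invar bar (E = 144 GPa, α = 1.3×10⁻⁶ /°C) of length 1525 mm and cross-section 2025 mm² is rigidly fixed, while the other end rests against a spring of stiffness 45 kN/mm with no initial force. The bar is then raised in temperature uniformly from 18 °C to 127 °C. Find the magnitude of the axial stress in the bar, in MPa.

The unrestrained thermal change is αΔT L = 1.3×10⁻⁶ × 109 × 1525 = 0.2161 mm.
Let P be the compressive force at the spring. The bar shortens elastically by PL/(AE) and the spring compresses by P/k; together these equal δ_free.
So P = δ_free / [L/(AE) + 1/k] = 0.2161 / [ 1525/(2025×144×10³) + 1/(45×10³) ].
P = 0.2161 / 2.745×10⁻⁵ = 7872 N.
σ = P/A = 7872/2025 = 3.887 MPa.

σ ≈ 3.89 MPa (compressive)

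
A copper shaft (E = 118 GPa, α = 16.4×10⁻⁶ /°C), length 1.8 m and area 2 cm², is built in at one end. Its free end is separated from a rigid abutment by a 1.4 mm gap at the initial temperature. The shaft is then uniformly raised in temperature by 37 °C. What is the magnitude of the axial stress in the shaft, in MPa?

σ ≈ 0 MPa

Unrestrained expansion: δ_free = αΔT L = 16.4×10⁻⁶ × 37 × 1800 = 1.092 mm.
Since δ_free = 1.09 mm is less than the 1.4 mm gap, the shaft never touches the wall. No axial force develops.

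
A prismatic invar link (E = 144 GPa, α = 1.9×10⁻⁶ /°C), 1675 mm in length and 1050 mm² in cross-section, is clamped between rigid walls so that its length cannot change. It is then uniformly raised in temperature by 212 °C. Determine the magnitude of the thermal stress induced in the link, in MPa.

σ ≈ 58 MPa (compressive)

The supports are rigid, so the total axial strain is zero. The restrained thermal strain is ε = αΔT = 1.9×10⁻⁶ × 212 = 402.8×10⁻⁶.
The stress required to suppress this strain is σ = Eε = 144×10³ × 402.8×10⁻⁶ = 58 MPa, compressive since the link is trying to expand.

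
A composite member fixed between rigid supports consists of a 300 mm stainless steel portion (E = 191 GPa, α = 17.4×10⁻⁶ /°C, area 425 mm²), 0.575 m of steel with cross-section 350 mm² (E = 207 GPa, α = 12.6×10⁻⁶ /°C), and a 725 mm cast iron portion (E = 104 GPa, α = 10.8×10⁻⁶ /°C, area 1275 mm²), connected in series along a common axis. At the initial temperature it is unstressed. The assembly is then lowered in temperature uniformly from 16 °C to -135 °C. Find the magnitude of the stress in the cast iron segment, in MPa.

σ ≈ 141 MPa (tensile)

With the walls removed the bar would change length by δ_free = Σ αᵢΔT Lᵢ = 17.4×10⁻⁶×151×300 + 12.6×10⁻⁶×151×575 + 10.8×10⁻⁶×151×725 = 3.065 mm.
The walls prevent any net length change, so an axial force P (same in every segment) develops. Compatibility: P · Σ Lᵢ/(AᵢEᵢ) = δ_free.
Σ Lᵢ/(AᵢEᵢ) = 300/(425×191×10³) + 575/(350×207×10³) + 725/(1275×104×10³) = 1.71×10⁻⁵ mm/N.
P = 3.065 / 1.71×10⁻⁵ = 179200 N = 179.2 kN, tensile.
σ_{cast iron} = P / A = 179200 / 1275 = 140.6 MPa.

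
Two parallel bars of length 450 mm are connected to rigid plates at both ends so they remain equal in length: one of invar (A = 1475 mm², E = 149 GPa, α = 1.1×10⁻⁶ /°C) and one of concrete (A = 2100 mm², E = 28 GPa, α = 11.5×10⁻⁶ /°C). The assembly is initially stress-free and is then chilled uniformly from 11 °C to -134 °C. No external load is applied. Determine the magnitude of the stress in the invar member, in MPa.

Both members must finish at the same length. With the larger α, the concrete tends to over-contract; the plates restrain it, putting the concrete in tension and the invar in compression. With no external load the two internal forces are equal and opposite, magnitude P.
Equating the net (thermal + elastic) strains gives |α₁ − α₂|·ΔT = P·[1/(A₁E₁) + 1/(A₂E₂)].
|α₁ − α₂|·ΔT = 10.4×10⁻⁶ × 145 = 0.001508.
1/(A₁E₁) + 1/(A₂E₂) = 1/(1475×149×10³) + 1/(2100×28×10³) = 2.156×10⁻⁸ N⁻¹.
P = 0.001508 / 2.156×10⁻⁸ = 69950 N = 69.95 kN.
σ_{invar} = P/A₁ = 69950/1475 = 47.43 MPa, compressive.

σ ≈ 47.4 MPa (compressive)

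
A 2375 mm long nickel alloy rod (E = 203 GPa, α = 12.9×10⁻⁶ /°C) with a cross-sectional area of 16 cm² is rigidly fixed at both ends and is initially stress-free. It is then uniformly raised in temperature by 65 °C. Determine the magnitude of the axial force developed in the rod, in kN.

P ≈ 272 kN (compressive)

Full restraint means ε = 0, so the stress is σ = EαΔT = 203×10³ × 12.9×10⁻⁶ × 65 = 170.2 MPa.
P = AEαΔT = 1600 × 203×10³ × 12.9×10⁻⁶ × 65 = 272.3 kN (compressive).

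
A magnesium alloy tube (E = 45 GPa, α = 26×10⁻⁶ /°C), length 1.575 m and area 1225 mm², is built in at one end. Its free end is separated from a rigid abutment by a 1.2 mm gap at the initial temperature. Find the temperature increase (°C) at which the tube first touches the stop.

The gap closes when αΔT L = 1.2 mm, since the tube is still unstressed at that instant.
ΔT = 1.2 / (26×10⁻⁶ × 1575) = 29.3 °C.

ΔT ≈ 29.3 °C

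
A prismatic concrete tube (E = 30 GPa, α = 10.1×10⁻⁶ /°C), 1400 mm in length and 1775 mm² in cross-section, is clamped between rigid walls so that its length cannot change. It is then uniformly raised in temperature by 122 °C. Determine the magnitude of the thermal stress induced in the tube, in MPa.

Because both ends are immovable the net strain is zero, and the suppressed thermal strain is αΔT = 10.1×10⁻⁶ × 122 = 1232.2×10⁻⁶.
The stress required to suppress this strain is σ = Eε = 30×10³ × 1232.2×10⁻⁶ = 36.97 MPa, compressive since the tube is trying to expand.

σ ≈ 37 MPa (compressive)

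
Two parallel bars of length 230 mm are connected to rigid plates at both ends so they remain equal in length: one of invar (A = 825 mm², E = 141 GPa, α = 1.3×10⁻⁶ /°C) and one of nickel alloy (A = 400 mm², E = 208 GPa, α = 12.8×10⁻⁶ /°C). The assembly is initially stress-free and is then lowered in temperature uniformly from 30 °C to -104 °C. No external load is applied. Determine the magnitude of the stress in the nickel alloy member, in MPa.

Equilibrium of a rigid end plate with no external load gives equal and opposite internal forces ±P in the two members. Since α_{nickel alloy} > α_{invar}, cooling drives the nickel alloy into tension and the invar into compression.
Equating the net (thermal + elastic) strains gives |α₁ − α₂|·ΔT = P·[1/(A₁E₁) + 1/(A₂E₂)].
|α₁ − α₂|·ΔT = 11.5×10⁻⁶ × 134 = 0.001541.
1/(A₁E₁) + 1/(A₂E₂) = 1/(825×141×10³) + 1/(400×208×10³) = 2.062×10⁻⁸ N⁻¹.
P = 0.001541 / 2.062×10⁻⁸ = 74750 N = 74.75 kN.
σ_{nickel alloy} = P/A₂ = 74750/400 = 186.9 MPa, tensile.

σ ≈ 187 MPa (tensile)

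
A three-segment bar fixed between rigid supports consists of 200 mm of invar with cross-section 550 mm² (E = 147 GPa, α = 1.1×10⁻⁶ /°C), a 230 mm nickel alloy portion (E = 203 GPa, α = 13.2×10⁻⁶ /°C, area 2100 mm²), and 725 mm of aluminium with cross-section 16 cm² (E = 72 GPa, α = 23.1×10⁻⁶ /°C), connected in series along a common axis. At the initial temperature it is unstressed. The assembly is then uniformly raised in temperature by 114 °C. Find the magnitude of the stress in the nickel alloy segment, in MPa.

σ ≈ 117 MPa (compressive)

Free thermal expansion of the whole bar: Σ αᵢΔT Lᵢ = 1.1×10⁻⁶×114×200 + 13.2×10⁻⁶×114×230 + 23.1×10⁻⁶×114×725 = 2.28 mm.
The rigid supports impose zero overall length change; the single axial force P common to all segments must satisfy P Σ Lᵢ/(AᵢEᵢ) = δ_free.
Σ Lᵢ/(AᵢEᵢ) = 200/(550×147×10³) + 230/(2100×203×10³) + 725/(1600×72×10³) = 9.307×10⁻⁶ mm/N.
P = 2.28 / 9.307×10⁻⁶ = 245000 N = 245 kN, compressive.
σ_{nickel alloy} = P / A = 245000 / 2100 = 116.7 MPa.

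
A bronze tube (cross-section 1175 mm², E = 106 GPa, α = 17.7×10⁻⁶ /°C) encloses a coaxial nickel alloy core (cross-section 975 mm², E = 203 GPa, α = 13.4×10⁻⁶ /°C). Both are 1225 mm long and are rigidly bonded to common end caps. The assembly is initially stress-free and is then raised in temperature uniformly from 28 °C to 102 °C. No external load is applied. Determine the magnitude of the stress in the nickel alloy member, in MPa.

σ ≈ 24.9 MPa (tensile)

Both members must finish at the same length. With the larger α, the bronze tends to over-expand; the plates restrain it, putting the bronze in compression and the nickel alloy in tension. With no external load the two internal forces are equal and opposite, magnitude P.
Compatibility of the two members (thermal + elastic change equal): (α₁ − α₂)ΔT = P·[1/(A₁E₁) + 1/(A₂E₂)].
|α₁ − α₂|·ΔT = 4.3×10⁻⁶ × 74 = 0.0003182.
1/(A₁E₁) + 1/(A₂E₂) = 1/(1175×106×10³) + 1/(975×203×10³) = 1.308×10⁻⁸ N⁻¹.
So P = 0.0003182 / 1.308×10⁻⁸ = 24.32 kN.
σ_{nickel alloy} = P/A₂ = 24320/975 = 24.95 MPa, tensile.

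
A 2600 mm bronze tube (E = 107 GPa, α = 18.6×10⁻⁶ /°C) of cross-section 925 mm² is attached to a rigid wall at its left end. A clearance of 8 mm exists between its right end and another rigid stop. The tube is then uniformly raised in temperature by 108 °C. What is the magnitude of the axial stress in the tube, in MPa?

Free thermal elongation = αΔT L = 18.6×10⁻⁶ × 108 × 2600 = 5.223 mm.
Since δ_free = 5.22 mm is less than the 8 mm gap, the tube never touches the wall. No axial force develops.

σ ≈ 0 MPa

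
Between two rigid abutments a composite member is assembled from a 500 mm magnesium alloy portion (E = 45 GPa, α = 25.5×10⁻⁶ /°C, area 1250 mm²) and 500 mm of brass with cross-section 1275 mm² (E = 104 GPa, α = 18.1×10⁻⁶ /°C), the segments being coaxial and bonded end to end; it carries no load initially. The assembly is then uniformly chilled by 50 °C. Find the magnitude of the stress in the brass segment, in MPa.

σ ≈ 67.5 MPa (tensile)

With the walls removed the bar would change length by δ_free = Σ αᵢΔT Lᵢ = 25.5×10⁻⁶×50×500 + 18.1×10⁻⁶×50×500 = 1.09 mm.
Since the ends are fixed, an axial force P builds up, equal in every segment, with P · Σ Lᵢ/(AᵢEᵢ) = δ_free.
Σ Lᵢ/(AᵢEᵢ) = 500/(1250×45×10³) + 500/(1275×104×10³) = 1.266×10⁻⁵ mm/N.
Hence P = δ_free / Σ(L/AE) = 1.09/1.266×10⁻⁵ = 86.1 kN (tensile).
σ_{brass} = P / A = 86100 / 1275 = 67.53 MPa.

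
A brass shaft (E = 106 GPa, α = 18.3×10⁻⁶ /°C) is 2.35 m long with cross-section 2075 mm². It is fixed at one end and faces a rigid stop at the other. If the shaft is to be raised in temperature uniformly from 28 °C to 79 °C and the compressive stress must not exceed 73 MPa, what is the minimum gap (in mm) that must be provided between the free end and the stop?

g ≈ 0.575 mm

With no wall the shaft would lengthen by αΔT L = 18.3×10⁻⁶ × 51 × 2350 = 2.193 mm.
At the allowable stress the elastic shortening the wall may impose is σL/E = 73 × 2350 / (106×10³) = 1.618 mm.
So the gap has to take up the difference, g_min = δ_free − σL/E = 2.193 − 1.618 = 0.5749 mm.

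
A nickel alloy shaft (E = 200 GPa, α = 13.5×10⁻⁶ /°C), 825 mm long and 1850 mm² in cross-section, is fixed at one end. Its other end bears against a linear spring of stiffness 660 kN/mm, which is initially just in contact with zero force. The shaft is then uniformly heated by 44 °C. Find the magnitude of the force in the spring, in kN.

P ≈ 131 kN

The unrestrained thermal change is αΔT L = 13.5×10⁻⁶ × 44 × 825 = 0.4901 mm.
Let P be the compressive force at the spring. The shaft shortens elastically by PL/(AE) and the spring compresses by P/k; together these equal δ_free.
So P = δ_free / [L/(AE) + 1/k] = 0.4901 / [ 825/(1850×200×10³) + 1/(660×10³) ].
P = 0.4901 / 3.745×10⁻⁶ = 130900 N.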